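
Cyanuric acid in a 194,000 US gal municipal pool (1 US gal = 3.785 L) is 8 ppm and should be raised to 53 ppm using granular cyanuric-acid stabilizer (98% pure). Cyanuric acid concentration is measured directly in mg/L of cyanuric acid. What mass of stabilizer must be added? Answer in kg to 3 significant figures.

Volume: 194,000 US gal × 3.785 L/gal = 734,290 L.
CYA to add: (53 − 8) = 45 mg/L × 734,290 L = 33,040 g cyanuric acid.
At 98% purity: 33,040 / 0.98 = 33,720 g product.

33.7 kg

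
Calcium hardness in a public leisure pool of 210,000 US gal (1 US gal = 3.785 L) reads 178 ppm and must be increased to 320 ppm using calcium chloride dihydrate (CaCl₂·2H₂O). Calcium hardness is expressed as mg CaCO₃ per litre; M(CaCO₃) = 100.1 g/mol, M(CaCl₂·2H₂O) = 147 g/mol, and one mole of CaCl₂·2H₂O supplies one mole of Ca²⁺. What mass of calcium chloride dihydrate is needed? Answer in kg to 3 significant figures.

166 kg

Volume: 210,000 US gal × 3.785 L/gal = 794,850 L.
Hardness to add: (320 − 178) = 142 mg/L as CaCO₃ × 794,850 L = 112,900 g as CaCO₃.
Moles of Ca²⁺ (1 mol Ca²⁺ ≡ 1 mol CaCO₃): 112,900 / 100.1 g/mol = 1128 mol.
Mass of CaCl₂·2H₂O: 1128 × 147 = 165,800 g.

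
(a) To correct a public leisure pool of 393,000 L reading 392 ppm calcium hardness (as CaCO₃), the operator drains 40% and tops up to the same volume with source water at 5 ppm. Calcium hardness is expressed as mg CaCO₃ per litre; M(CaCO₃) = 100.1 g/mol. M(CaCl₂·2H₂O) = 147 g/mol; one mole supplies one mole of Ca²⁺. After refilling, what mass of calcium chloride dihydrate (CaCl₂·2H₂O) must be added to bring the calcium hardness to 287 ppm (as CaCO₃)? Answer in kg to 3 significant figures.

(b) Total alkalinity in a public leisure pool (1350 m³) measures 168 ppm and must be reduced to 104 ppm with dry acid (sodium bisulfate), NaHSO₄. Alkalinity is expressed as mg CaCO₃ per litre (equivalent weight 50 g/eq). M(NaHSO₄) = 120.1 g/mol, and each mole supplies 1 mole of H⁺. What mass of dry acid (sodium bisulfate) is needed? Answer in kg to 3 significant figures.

(a) After draining 40% and refilling: 392 × 0.60 + 5 × 0.40 = 237.2 ppm.
(a) Deficit to target: 287 − 237.2 = 49.8 mg/L.
(a) As CaCO₃: 49.8 mg/L × 393,000 L = 19,570 g; ÷ 100.1 = 195.5 mol Ca²⁺.
(a) Mass: 195.5 × 147 = 28,740 g.

(b) Volume: 1350 m³ = 1,350,000 L.
(b) Alkalinity to neutralize: (168 − 104) = 64 mg/L as CaCO₃ × 1,350,000 L = 86,400 g as CaCO₃.
(b) Equivalents of H⁺ required: 86,400 ÷ 50 g/eq = 1728 eq = 1728 mol NaHSO₄.
(b) Mass of NaHSO₄: 1728 × 120.1 = 207,500 g.

(a) 28.7 kg; (b) 208 kg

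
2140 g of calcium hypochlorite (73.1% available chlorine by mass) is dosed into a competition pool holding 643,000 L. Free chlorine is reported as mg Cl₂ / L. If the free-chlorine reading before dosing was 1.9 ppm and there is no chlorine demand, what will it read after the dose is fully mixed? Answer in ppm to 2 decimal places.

4.33 ppm

Available chlorine delivered: 2140 g × 0.731 = 1564 g as Cl₂.
Concentration rise: 1564 g / 643,000 L = 2.433 mg/L = 2.43 ppm.
Final FC: 1.9 + 2.43 = 4.33 ppm.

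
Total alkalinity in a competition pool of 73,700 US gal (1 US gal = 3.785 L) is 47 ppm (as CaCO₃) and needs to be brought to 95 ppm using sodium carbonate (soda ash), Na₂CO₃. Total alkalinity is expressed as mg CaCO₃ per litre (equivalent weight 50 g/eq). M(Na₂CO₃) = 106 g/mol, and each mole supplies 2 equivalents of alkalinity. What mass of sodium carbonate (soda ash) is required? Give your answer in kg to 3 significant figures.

Volume: 73,700 US gal × 3.785 L/gal = 278,954 L.
Alkalinity to add: (95 − 47) = 48 mg/L as CaCO₃ × 278,954 L = 13,390 g as CaCO₃.
Equivalents: 13,390 g ÷ 50 g/eq = 267.8 eq.
Each mole of Na₂CO₃ supplies 2 eq, so 267.8 / 2 = 133.9 mol.
Mass: 133.9 mol × 106 g/mol = 14,190 g.

14.2 kg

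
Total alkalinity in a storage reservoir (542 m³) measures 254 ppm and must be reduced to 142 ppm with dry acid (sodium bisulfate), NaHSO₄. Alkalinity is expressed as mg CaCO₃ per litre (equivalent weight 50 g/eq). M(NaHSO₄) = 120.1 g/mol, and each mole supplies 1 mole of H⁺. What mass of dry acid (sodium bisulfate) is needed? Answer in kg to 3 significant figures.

Volume: 542 m³ = 542,000 L.
Alkalinity to neutralize: (254 − 142) = 112 mg/L as CaCO₃ × 542,000 L = 60,700 g as CaCO₃.
Equivalents of H⁺ required: 60,700 ÷ 50 g/eq = 1214 eq = 1214 mol NaHSO₄.
Mass of NaHSO₄: 1214 × 120.1 = 145,800 g.

146 kg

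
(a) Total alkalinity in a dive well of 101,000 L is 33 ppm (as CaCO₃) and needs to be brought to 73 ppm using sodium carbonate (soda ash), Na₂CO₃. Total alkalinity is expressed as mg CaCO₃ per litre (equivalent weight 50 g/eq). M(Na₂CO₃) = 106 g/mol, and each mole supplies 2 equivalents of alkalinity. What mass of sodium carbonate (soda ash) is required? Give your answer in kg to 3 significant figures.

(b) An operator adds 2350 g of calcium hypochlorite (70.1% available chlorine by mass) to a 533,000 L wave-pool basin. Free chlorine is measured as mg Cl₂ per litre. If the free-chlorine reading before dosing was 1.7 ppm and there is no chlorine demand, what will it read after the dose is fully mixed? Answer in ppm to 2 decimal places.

(a) 4.28 kg; (b) 4.79 ppm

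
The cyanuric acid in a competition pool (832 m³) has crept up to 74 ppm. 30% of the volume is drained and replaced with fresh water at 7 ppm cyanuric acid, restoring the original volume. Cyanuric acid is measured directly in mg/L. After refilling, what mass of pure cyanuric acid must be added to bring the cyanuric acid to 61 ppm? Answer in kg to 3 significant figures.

Volume: 832 m³ = 832,000 L.
After draining 30% and refilling: 74 × 0.70 + 7 × 0.30 = 53.9 ppm.
Deficit to target: 61 − 53.9 = 7.1 mg/L.
Mass: 7.1 mg/L × 832,000 L = 5907 g cyanuric acid.

5.91 kg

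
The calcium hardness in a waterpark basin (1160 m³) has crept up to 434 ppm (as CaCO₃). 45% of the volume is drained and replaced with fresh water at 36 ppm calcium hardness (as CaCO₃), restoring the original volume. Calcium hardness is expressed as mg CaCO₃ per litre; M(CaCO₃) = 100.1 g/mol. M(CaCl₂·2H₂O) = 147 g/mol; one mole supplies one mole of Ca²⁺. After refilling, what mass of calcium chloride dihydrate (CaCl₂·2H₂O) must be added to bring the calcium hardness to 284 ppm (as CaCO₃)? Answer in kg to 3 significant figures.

Volume: 1160 m³ = 1,160,000 L.
After draining 45% and refilling: 434 × 0.55 + 36 × 0.45 = 254.9 ppm.
Deficit to target: 284 − 254.9 = 29.1 mg/L.
As CaCO₃: 29.1 mg/L × 1,160,000 L = 33,760 g; ÷ 100.1 = 337.2 mol Ca²⁺.
Mass: 337.2 × 147 = 49,570 g.

49.6 kg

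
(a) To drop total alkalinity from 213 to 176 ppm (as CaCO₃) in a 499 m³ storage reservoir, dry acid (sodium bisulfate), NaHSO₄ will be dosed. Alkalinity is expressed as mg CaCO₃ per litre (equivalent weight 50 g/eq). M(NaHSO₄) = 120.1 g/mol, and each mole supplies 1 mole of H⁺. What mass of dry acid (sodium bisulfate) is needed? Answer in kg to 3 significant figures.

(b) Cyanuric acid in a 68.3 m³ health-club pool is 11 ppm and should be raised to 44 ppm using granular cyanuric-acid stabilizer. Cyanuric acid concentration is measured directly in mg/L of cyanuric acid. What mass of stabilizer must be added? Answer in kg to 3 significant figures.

(a) Volume: 499 m³ = 499,000 L.
(a) Alkalinity to neutralize: (213 − 176) = 37 mg/L as CaCO₃ × 499,000 L = 18,460 g as CaCO₃.
(a) Equivalents of H⁺ required: 18,460 ÷ 50 g/eq = 369.3 eq = 369.3 mol NaHSO₄.
(a) Mass of NaHSO₄: 369.3 × 120.1 = 44,350 g.

(b) Volume: 68.3 m³ = 68,300 L.
(b) CYA to add: (44 − 11) = 33 mg/L × 68,300 L = 2254 g cyanuric acid.

(a) 44.3 kg; (b) 2.25 kg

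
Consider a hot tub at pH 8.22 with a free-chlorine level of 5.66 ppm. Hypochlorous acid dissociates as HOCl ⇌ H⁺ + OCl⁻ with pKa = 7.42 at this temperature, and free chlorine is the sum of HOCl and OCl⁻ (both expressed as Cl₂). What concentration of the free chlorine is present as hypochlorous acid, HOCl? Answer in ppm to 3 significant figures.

[OCl⁻]/[HOCl] = 10^(pH − pKa) = 10^(8.22 − 7.42) = 10^0.80 = 6.31.
Fraction as HOCl = 1 / (1 + 6.31) = 0.1368.
HOCl = 0.1368 × 5.66 ppm = 0.7743 ppm.

0.774 ppm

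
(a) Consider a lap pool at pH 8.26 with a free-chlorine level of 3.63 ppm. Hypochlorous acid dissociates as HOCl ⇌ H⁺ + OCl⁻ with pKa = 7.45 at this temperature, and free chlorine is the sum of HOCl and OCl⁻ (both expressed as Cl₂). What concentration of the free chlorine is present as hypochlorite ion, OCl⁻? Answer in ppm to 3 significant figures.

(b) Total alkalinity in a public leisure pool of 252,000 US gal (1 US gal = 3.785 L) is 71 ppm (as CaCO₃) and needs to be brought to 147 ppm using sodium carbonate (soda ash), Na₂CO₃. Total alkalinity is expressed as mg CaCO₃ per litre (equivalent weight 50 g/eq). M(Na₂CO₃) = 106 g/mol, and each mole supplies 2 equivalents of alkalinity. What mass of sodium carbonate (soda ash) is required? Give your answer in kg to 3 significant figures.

(a) 3.14 ppm; (b) 76.8 kg

(a) [OCl⁻]/[HOCl] = 10^(pH − pKa) = 10^(8.26 − 7.45) = 10^0.81 = 6.457.
(a) Fraction as HOCl = 1 / (1 + 6.457) = 0.1341.
(a) OCl⁻ = (1 − 0.1341) × 3.63 ppm = 3.143 ppm.

(b) Volume: 252,000 US gal × 3.785 L/gal = 953,820 L.
(b) Alkalinity to add: (147 − 71) = 76 mg/L as CaCO₃ × 953,820 L = 72,490 g as CaCO₃.
(b) Equivalents: 72,490 g ÷ 50 g/eq = 1450 eq.
(b) Each mole of Na₂CO₃ supplies 2 eq, so 1450 / 2 = 724.9 mol.
(b) Mass: 724.9 mol × 106 g/mol = 76,840 g.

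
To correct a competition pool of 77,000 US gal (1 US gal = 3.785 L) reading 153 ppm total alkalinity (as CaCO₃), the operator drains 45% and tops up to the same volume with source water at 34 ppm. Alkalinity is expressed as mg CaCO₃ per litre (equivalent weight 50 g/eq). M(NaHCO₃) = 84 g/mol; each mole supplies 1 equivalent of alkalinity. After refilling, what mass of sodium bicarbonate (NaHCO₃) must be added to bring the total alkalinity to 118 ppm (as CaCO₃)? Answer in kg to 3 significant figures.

Volume: 77,000 US gal × 3.785 L/gal = 291,445 L.
After draining 45% and refilling: 153 × 0.55 + 34 × 0.45 = 99.45 ppm.
Deficit to target: 118 − 99.45 = 18.55 mg/L.
As CaCO₃: 18.55 mg/L × 291,445 L = 5406 g; ÷ 50 g/eq ÷ 1 = 108.1 mol NaHCO₃.
Mass: 108.1 × 84 = 9083 g.

9.08 kg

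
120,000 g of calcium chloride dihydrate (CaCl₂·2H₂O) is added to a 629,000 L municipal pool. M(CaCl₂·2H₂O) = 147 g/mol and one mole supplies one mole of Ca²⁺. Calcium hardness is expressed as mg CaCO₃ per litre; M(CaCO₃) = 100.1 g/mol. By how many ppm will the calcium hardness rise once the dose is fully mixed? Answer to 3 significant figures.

130 ppm

Moles of Ca²⁺: 120,000 g ÷ 147 g/mol = 816.3 mol.
As CaCO₃: 816.3 mol × 100.1 g/mol = 81,710 g.
Rise: 81,710 g / 629,000 L × 1000 = 129.9 mg/L.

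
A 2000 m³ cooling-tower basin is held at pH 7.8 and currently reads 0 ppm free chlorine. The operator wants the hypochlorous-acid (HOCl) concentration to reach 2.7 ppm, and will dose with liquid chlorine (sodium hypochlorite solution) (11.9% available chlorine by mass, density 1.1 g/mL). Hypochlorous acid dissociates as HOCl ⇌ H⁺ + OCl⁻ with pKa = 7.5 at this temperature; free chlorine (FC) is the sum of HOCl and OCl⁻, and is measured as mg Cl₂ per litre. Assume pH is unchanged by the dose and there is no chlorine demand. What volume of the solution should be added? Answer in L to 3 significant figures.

124 L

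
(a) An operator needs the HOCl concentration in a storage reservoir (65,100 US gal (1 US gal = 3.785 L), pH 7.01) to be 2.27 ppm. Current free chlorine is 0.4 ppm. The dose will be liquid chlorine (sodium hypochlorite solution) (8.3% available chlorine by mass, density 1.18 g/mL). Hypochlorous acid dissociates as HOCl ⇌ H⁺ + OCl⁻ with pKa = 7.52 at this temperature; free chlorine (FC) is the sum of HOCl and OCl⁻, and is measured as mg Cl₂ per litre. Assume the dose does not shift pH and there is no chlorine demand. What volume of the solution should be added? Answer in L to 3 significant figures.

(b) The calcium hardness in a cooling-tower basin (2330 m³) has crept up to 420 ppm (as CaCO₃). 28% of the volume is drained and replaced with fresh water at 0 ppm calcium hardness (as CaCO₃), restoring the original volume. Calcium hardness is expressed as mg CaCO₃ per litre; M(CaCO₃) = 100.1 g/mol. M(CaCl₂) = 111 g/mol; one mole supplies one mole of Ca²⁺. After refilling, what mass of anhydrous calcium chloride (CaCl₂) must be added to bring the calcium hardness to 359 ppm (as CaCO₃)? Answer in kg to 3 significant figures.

(a) 6.47 L; (b) 146 kg

(a) Volume: 65,100 US gal × 3.785 L/gal = 246,404 L.
(a) [OCl⁻]/[HOCl] = 10^(pH − pKa) = 10^(7.01 − 7.52) = 0.309; fraction as HOCl = 1/(1 + 0.309) = 0.7639.
(a) Free chlorine required for 2.27 ppm HOCl: 2.27 / 0.7639 = 2.971 ppm.
(a) FC to add: 2.971 − 0.4 = 2.571 mg/L as Cl₂.
(a) Cl₂ equivalent: 2.571 mg/L × 246,404 L = 633.6 g.
(a) Product at 8.3% available Cl: 633.6 / 0.083 = 7634 g.
(a) Volume: 7634 g ÷ 1.18 g/mL = 6470 mL.

(b) Volume: 2330 m³ = 2,330,000 L.
(b) After draining 28% and refilling: 420 × 0.72 + 0 × 0.28 = 302.4 ppm.
(b) Deficit to target: 359 − 302.4 = 56.6 mg/L.
(b) As CaCO₃: 56.6 mg/L × 2,330,000 L = 131,900 g; ÷ 100.1 = 1317 mol Ca²⁺.
(b) Mass: 1317 × 111 = 146,200 g.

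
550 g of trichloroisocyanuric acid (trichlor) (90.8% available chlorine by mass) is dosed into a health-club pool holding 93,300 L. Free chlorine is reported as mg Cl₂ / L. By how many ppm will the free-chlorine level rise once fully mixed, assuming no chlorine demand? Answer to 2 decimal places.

5.35 ppm

Available chlorine delivered: 550 g × 0.908 = 499.4 g as Cl₂.
Concentration rise: 499.4 g / 93,300 L = 5.353 mg/L = 5.35 ppm.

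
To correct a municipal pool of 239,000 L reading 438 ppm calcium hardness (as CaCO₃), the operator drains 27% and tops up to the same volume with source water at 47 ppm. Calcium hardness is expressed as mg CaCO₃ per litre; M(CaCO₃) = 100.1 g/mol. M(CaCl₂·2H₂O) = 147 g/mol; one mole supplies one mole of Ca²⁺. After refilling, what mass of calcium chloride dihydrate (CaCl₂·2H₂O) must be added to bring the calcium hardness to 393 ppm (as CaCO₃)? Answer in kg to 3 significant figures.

21.3 kg

After draining 27% and refilling: 438 × 0.73 + 47 × 0.27 = 332.43 ppm.
Deficit to target: 393 − 332.43 = 60.57 mg/L.
As CaCO₃: 60.57 mg/L × 239,000 L = 14,480 g; ÷ 100.1 = 144.6 mol Ca²⁺.
Mass: 144.6 × 147 = 21,260 g.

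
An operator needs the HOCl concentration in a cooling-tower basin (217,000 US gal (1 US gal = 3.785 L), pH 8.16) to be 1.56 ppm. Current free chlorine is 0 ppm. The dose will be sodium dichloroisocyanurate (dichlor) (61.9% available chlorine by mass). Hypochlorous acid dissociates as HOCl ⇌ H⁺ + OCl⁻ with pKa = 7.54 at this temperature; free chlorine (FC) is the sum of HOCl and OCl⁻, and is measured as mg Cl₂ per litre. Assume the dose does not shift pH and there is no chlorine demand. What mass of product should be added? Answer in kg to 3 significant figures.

Volume: 217,000 US gal × 3.785 L/gal = 821,345 L.
[OCl⁻]/[HOCl] = 10^(pH − pKa) = 10^(8.16 − 7.54) = 4.169; fraction as HOCl = 1/(1 + 4.169) = 0.1935.
Free chlorine required for 1.56 ppm HOCl: 1.56 / 0.1935 = 8.063 ppm.
FC to add: 8.063 − 0 = 8.063 mg/L as Cl₂.
Cl₂ equivalent: 8.063 mg/L × 821,345 L = 6623 g.
Product at 61.9% available Cl: 6623 / 0.619 = 10,700 g.

10.7 kg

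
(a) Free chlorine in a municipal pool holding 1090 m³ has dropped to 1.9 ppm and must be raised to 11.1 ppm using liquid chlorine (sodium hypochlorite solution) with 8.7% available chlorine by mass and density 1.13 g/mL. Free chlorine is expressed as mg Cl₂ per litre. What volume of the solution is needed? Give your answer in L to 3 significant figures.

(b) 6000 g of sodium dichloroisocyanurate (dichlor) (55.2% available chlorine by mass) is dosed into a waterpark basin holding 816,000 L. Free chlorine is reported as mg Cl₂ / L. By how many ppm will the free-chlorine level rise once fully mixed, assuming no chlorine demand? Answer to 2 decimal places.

(a) Volume: 1090 m³ = 1,090,000 L.
(a) Chlorine deficit: 11.1 − 1.9 = 9.2 ppm = 9.2 mg/L as Cl₂.
(a) Cl₂ equivalent needed: 9.2 mg/L × 1,090,000 L = 10,030,000 mg = 10,030 g.
(a) Product at 8.7% available chlorine: 10,030 / 0.087 = 115,300 g.
(a) Volume at density 1.13 g/mL: 115,300 g ÷ 1.13 g/mL = 102,000 mL.

(b) Available chlorine delivered: 6000 g × 0.552 = 3312 g as Cl₂.
(b) Concentration rise: 3312 g / 816,000 L = 4.059 mg/L = 4.06 ppm.

(a) 102 L; (b) 4.06 ppm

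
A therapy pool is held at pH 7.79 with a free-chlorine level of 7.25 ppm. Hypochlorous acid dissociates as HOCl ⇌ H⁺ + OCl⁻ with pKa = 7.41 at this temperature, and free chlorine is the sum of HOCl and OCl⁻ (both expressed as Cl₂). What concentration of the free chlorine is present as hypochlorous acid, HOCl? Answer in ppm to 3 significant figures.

2.13 ppm

[OCl⁻]/[HOCl] = 10^(pH − pKa) = 10^(7.79 − 7.41) = 10^0.38 = 2.399.
Fraction as HOCl = 1 / (1 + 2.399) = 0.2942.
HOCl = 0.2942 × 7.25 ppm = 2.133 ppm.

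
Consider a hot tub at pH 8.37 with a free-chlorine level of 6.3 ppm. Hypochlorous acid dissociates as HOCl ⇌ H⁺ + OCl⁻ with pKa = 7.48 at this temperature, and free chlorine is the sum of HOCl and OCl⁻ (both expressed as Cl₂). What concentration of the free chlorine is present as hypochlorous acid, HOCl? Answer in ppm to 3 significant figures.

0.719 ppm

[OCl⁻]/[HOCl] = 10^(pH − pKa) = 10^(8.37 − 7.48) = 10^0.89 = 7.762.
Fraction as HOCl = 1 / (1 + 7.762) = 0.1141.
HOCl = 0.1141 × 6.3 ppm = 0.719 ppm.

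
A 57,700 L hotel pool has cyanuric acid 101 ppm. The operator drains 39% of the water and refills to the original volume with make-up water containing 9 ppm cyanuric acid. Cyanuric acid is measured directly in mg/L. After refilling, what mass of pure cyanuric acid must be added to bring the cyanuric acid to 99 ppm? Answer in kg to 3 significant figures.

1.95 kg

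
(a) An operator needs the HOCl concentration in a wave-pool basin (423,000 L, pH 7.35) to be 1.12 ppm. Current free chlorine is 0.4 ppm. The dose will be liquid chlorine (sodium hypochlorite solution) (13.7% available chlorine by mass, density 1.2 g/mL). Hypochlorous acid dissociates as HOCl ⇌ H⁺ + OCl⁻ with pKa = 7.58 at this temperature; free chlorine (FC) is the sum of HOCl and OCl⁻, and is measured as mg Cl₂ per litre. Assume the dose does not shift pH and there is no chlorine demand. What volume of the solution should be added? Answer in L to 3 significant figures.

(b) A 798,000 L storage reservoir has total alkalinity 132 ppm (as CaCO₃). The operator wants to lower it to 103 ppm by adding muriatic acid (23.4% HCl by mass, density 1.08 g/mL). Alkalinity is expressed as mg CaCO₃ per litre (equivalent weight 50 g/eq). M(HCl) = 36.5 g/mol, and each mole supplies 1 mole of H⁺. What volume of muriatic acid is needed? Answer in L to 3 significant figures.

(a) [OCl⁻]/[HOCl] = 10^(pH − pKa) = 10^(7.35 − 7.58) = 0.5888; fraction as HOCl = 1/(1 + 0.5888) = 0.6294.
(a) Free chlorine required for 1.12 ppm HOCl: 1.12 / 0.6294 = 1.78 ppm.
(a) FC to add: 1.78 − 0.4 = 1.38 mg/L as Cl₂.
(a) Cl₂ equivalent: 1.38 mg/L × 423,000 L = 583.5 g.
(a) Product at 13.7% available Cl: 583.5 / 0.137 = 4259 g.
(a) Volume: 4259 g ÷ 1.2 g/mL = 3549 mL.

(b) Alkalinity to neutralize: (132 − 103) = 29 mg/L as CaCO₃ × 798,000 L = 23,140 g as CaCO₃.
(b) Equivalents of H⁺ required: 23,140 ÷ 50 g/eq = 462.8 eq = 462.8 mol HCl.
(b) Mass of HCl: 462.8 × 36.5 = 16,890 g.
(b) Mass of 23.4% solution: 16,890 / 0.234 = 72,200 g.
(b) Volume: 72,200 g ÷ 1.08 g/mL = 66,850 mL.

(a) 3.55 L; (b) 66.8 L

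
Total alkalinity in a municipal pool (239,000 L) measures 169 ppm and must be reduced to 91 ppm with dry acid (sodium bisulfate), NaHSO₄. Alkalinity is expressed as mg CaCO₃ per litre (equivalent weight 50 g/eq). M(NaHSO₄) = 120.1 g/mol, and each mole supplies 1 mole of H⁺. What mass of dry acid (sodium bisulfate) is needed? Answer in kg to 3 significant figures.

Alkalinity to neutralize: (169 − 91) = 78 mg/L as CaCO₃ × 239,000 L = 18,640 g as CaCO₃.
Equivalents of H⁺ required: 18,640 ÷ 50 g/eq = 372.8 eq = 372.8 mol NaHSO₄.
Mass of NaHSO₄: 372.8 × 120.1 = 44,780 g.

44.8 kg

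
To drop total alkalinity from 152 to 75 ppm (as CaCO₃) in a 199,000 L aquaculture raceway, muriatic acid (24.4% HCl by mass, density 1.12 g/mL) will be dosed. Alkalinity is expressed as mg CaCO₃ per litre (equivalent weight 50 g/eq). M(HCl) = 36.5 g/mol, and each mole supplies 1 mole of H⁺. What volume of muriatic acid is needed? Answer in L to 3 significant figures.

40.9 L

Alkalinity to neutralize: (152 − 75) = 77 mg/L as CaCO₃ × 199,000 L = 15,320 g as CaCO₃.
Equivalents of H⁺ required: 15,320 ÷ 50 g/eq = 306.5 eq = 306.5 mol HCl.
Mass of HCl: 306.5 × 36.5 = 11,190 g.
Mass of 24.4% solution: 11,190 / 0.244 = 45,840 g.
Volume: 45,840 g ÷ 1.12 g/mL = 40,930 mL.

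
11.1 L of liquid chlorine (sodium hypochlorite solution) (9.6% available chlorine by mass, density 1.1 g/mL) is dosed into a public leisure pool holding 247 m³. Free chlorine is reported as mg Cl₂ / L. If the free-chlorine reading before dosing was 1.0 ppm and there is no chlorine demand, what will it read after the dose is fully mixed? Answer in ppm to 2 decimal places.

Volume: 247 m³ = 247,000 L.
Mass of solution: 11.1 L × 1000 mL/L × 1.1 g/mL = 12,210 g.
Available chlorine delivered: 12,210 g × 0.096 = 1172 g as Cl₂.
Concentration rise: 1172 g / 247,000 L = 4.746 mg/L = 4.75 ppm.
Final FC: 1.0 + 4.75 = 5.75 ppm.

5.75 ppm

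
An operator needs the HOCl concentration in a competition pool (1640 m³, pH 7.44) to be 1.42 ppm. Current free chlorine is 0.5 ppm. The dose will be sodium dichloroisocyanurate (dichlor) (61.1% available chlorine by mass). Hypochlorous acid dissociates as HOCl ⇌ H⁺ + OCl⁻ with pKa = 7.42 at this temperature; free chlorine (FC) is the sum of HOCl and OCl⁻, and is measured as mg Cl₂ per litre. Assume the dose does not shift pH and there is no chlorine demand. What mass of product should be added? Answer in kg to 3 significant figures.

Volume: 1640 m³ = 1,640,000 L.
[OCl⁻]/[HOCl] = 10^(pH − pKa) = 10^(7.44 − 7.42) = 1.047; fraction as HOCl = 1/(1 + 1.047) = 0.4885.
Free chlorine required for 1.42 ppm HOCl: 1.42 / 0.4885 = 2.907 ppm.
FC to add: 2.907 − 0.5 = 2.407 mg/L as Cl₂.
Cl₂ equivalent: 2.407 mg/L × 1,640,000 L = 3947 g.
Product at 61.1% available Cl: 3947 / 0.611 = 6460 g.

6.46 kg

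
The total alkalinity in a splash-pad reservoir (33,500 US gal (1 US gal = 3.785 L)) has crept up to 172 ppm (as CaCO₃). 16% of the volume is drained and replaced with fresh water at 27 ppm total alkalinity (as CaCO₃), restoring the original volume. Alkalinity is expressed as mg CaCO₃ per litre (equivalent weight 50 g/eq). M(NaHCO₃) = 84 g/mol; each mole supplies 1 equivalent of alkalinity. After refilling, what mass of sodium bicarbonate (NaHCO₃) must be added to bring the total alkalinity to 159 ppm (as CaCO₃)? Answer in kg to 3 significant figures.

2.17 kg

Volume: 33,500 US gal × 3.785 L/gal = 126,798 L.
After draining 16% and refilling: 172 × 0.84 + 27 × 0.16 = 148.8 ppm.
Deficit to target: 159 − 148.8 = 10.2 mg/L.
As CaCO₃: 10.2 mg/L × 126,798 L = 1293 g; ÷ 50 g/eq ÷ 1 = 25.87 mol NaHCO₃.
Mass: 25.87 × 84 = 2173 g.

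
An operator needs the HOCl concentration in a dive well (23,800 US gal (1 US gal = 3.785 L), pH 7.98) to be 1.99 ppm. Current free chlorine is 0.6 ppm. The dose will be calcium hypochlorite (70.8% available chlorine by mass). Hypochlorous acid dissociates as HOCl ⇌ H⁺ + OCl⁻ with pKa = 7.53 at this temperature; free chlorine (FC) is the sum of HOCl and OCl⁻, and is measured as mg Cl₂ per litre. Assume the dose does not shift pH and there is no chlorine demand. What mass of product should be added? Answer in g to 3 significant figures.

890 g

Volume: 23,800 US gal × 3.785 L/gal = 90,083 L.
[OCl⁻]/[HOCl] = 10^(pH − pKa) = 10^(7.98 − 7.53) = 2.818; fraction as HOCl = 1/(1 + 2.818) = 0.2619.
Free chlorine required for 1.99 ppm HOCl: 1.99 / 0.2619 = 7.599 ppm.
FC to add: 7.599 − 0.6 = 6.999 mg/L as Cl₂.
Cl₂ equivalent: 6.999 mg/L × 90,083 L = 630.5 g.
Product at 70.8% available Cl: 630.5 / 0.708 = 890.5 g.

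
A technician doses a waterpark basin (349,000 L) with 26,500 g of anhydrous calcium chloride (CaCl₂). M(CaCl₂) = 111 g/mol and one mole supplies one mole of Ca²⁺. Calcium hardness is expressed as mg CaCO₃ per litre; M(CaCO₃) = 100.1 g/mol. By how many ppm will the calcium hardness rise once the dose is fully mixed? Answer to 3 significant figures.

68.5 ppm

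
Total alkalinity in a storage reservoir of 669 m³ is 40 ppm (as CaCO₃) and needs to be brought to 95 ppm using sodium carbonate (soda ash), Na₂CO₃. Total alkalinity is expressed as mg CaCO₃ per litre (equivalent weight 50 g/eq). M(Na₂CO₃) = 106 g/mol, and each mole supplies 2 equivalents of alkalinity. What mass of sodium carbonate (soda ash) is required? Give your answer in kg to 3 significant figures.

39.0 kg

Volume: 669 m³ = 669,000 L.
Alkalinity to add: (95 − 40) = 55 mg/L as CaCO₃ × 669,000 L = 36,800 g as CaCO₃.
Equivalents: 36,800 g ÷ 50 g/eq = 735.9 eq.
Each mole of Na₂CO₃ supplies 2 eq, so 735.9 / 2 = 367.9 mol.
Mass: 367.9 mol × 106 g/mol = 39,000 g.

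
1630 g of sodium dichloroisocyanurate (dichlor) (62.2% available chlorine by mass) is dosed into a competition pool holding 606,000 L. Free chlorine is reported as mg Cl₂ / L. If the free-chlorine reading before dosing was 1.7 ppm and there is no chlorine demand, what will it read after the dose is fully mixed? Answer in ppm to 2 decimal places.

3.37 ppm

Available chlorine delivered: 1630 g × 0.622 = 1014 g as Cl₂.
Concentration rise: 1014 g / 606,000 L = 1.673 mg/L = 1.67 ppm.
Final FC: 1.7 + 1.67 = 3.37 ppm.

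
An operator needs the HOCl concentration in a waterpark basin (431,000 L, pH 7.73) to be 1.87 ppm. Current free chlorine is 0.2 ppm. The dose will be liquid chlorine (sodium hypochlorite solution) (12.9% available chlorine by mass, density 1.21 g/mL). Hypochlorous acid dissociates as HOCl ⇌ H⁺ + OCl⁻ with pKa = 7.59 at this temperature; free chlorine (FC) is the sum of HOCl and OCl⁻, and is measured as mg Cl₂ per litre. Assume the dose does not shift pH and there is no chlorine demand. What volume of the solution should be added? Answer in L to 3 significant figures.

[OCl⁻]/[HOCl] = 10^(pH − pKa) = 10^(7.73 − 7.59) = 1.38; fraction as HOCl = 1/(1 + 1.38) = 0.4201.
Free chlorine required for 1.87 ppm HOCl: 1.87 / 0.4201 = 4.451 ppm.
FC to add: 4.451 − 0.2 = 4.251 mg/L as Cl₂.
Cl₂ equivalent: 4.251 mg/L × 431,000 L = 1832 g.
Product at 12.9% available Cl: 1832 / 0.129 = 14,200 g.
Volume: 14,200 g ÷ 1.21 g/mL = 11,740 mL.

11.7 L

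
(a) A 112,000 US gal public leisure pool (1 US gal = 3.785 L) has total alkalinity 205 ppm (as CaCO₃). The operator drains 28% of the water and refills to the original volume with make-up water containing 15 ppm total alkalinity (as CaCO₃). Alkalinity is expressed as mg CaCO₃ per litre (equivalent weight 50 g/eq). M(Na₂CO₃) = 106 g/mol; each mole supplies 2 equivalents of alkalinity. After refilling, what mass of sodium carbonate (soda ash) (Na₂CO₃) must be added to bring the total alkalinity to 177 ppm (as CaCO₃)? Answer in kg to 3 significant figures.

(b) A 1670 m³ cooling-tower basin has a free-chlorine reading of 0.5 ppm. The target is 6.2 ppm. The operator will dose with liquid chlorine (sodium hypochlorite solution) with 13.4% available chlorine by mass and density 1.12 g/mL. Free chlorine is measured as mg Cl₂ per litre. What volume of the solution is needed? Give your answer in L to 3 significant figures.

(a) Volume: 112,000 US gal × 3.785 L/gal = 423,920 L.
(a) After draining 28% and refilling: 205 × 0.72 + 15 × 0.28 = 151.8 ppm.
(a) Deficit to target: 177 − 151.8 = 25.2 mg/L.
(a) As CaCO₃: 25.2 mg/L × 423,920 L = 10,680 g; ÷ 50 g/eq ÷ 2 = 106.8 mol Na₂CO₃.
(a) Mass: 106.8 × 106 = 11,320 g.

(b) Volume: 1670 m³ = 1,670,000 L.
(b) Chlorine deficit: 6.2 − 0.5 = 5.7 ppm = 5.7 mg/L as Cl₂.
(b) Cl₂ equivalent needed: 5.7 mg/L × 1,670,000 L = 9,519,000 mg = 9519 g.
(b) Product at 13.4% available chlorine: 9519 / 0.134 = 71,040 g.
(b) Volume at density 1.12 g/mL: 71,040 g ÷ 1.12 g/mL = 63,430 mL.

(a) 11.3 kg; (b) 63.4 L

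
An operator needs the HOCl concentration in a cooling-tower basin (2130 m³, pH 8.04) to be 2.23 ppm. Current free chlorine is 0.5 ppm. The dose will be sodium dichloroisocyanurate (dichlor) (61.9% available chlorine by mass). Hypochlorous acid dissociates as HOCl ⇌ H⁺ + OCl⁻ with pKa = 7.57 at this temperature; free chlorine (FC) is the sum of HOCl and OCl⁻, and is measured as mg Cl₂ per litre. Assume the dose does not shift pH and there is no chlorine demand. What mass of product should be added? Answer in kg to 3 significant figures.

Volume: 2130 m³ = 2,130,000 L.
[OCl⁻]/[HOCl] = 10^(pH − pKa) = 10^(8.04 − 7.57) = 2.951; fraction as HOCl = 1/(1 + 2.951) = 0.2531.
Free chlorine required for 2.23 ppm HOCl: 2.23 / 0.2531 = 8.811 ppm.
FC to add: 8.811 − 0.5 = 8.311 mg/L as Cl₂.
Cl₂ equivalent: 8.311 mg/L × 2,130,000 L = 17,700 g.
Product at 61.9% available Cl: 17,700 / 0.619 = 28,600 g.

28.6 kg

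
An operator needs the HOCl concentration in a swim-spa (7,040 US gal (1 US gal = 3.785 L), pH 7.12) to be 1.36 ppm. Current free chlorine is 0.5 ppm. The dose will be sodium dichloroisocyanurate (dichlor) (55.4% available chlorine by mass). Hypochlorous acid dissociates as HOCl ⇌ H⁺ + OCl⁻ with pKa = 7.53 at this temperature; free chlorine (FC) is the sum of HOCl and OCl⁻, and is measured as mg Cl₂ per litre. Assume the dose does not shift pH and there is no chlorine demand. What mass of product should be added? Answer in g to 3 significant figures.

66.8 g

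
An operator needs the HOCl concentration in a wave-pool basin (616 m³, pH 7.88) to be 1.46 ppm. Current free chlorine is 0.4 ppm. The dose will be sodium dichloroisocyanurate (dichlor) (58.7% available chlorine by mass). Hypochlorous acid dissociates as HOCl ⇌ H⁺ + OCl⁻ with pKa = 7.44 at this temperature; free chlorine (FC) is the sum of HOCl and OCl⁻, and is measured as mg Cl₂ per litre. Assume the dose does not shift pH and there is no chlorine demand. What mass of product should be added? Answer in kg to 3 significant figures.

5.33 kg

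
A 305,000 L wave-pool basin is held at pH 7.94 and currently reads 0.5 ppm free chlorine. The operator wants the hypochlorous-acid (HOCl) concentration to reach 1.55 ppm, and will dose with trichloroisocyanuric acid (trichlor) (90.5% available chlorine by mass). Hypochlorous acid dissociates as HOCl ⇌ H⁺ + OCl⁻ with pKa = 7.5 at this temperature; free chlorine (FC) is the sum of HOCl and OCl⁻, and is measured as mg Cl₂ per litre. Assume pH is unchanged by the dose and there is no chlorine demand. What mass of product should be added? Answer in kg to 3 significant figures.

1.79 kg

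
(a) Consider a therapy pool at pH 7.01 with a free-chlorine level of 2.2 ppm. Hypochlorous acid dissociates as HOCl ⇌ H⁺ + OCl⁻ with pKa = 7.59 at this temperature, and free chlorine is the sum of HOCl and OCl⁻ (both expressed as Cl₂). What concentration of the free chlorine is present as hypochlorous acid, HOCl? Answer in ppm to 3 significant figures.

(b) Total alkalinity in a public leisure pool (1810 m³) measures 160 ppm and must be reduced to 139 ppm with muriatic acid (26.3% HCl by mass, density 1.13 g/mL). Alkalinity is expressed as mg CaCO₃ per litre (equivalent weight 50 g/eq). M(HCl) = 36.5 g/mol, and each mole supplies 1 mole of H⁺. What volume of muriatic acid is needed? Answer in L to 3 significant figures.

(a) 1.74 ppm; (b) 93.4 L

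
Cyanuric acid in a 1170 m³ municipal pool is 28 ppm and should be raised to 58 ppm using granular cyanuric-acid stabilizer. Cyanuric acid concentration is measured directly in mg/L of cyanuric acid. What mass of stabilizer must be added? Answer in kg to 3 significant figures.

Volume: 1170 m³ = 1,170,000 L.
CYA to add: (58 − 28) = 30 mg/L × 1,170,000 L = 35,100 g cyanuric acid.

35.1 kg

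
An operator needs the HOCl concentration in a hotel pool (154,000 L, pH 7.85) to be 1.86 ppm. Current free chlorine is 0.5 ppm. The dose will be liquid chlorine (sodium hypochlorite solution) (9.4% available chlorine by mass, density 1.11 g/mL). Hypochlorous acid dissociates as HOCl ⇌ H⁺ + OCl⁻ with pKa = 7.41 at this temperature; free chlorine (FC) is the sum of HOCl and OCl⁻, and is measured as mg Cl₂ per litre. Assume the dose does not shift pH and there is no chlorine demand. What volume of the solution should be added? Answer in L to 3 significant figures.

9.57 L

[OCl⁻]/[HOCl] = 10^(pH − pKa) = 10^(7.85 − 7.41) = 2.754; fraction as HOCl = 1/(1 + 2.754) = 0.2664.
Free chlorine required for 1.86 ppm HOCl: 1.86 / 0.2664 = 6.983 ppm.
FC to add: 6.983 − 0.5 = 6.483 mg/L as Cl₂.
Cl₂ equivalent: 6.483 mg/L × 154,000 L = 998.4 g.
Product at 9.4% available Cl: 998.4 / 0.094 = 10,620 g.
Volume: 10,620 g ÷ 1.11 g/mL = 9568 mL.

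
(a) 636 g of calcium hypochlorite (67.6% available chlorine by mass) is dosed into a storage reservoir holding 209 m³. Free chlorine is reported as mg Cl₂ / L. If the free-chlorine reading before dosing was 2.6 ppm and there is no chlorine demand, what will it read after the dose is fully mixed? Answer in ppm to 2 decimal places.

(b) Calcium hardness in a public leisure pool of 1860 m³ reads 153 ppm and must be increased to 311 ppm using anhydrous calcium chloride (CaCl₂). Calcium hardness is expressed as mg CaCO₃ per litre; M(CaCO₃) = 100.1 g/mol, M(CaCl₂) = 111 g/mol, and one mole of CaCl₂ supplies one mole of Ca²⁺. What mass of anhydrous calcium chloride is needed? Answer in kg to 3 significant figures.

(a) 4.66 ppm; (b) 326 kg

(a) Volume: 209 m³ = 209,000 L.
(a) Available chlorine delivered: 636 g × 0.676 = 429.9 g as Cl₂.
(a) Concentration rise: 429.9 g / 209,000 L = 2.057 mg/L = 2.06 ppm.
(a) Final FC: 2.6 + 2.06 = 4.66 ppm.

(b) Volume: 1860 m³ = 1,860,000 L.
(b) Hardness to add: (311 − 153) = 158 mg/L as CaCO₃ × 1,860,000 L = 293,900 g as CaCO₃.
(b) Moles of Ca²⁺ (1 mol Ca²⁺ ≡ 1 mol CaCO₃): 293,900 / 100.1 g/mol = 2936 mol.
(b) Mass of CaCl₂: 2936 × 111 = 325,900 g.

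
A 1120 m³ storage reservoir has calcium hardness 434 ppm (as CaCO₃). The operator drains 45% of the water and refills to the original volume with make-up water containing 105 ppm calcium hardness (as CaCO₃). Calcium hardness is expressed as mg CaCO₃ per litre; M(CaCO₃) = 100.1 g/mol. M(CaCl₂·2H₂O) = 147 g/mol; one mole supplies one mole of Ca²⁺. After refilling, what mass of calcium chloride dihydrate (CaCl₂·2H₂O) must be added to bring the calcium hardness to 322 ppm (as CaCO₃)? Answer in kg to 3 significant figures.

59.3 kg

Volume: 1120 m³ = 1,120,000 L.
After draining 45% and refilling: 434 × 0.55 + 105 × 0.45 = 285.95 ppm.
Deficit to target: 322 − 285.95 = 36.05 mg/L.
As CaCO₃: 36.05 mg/L × 1,120,000 L = 40,380 g; ÷ 100.1 = 403.4 mol Ca²⁺.
Mass: 403.4 × 147 = 59,290 g.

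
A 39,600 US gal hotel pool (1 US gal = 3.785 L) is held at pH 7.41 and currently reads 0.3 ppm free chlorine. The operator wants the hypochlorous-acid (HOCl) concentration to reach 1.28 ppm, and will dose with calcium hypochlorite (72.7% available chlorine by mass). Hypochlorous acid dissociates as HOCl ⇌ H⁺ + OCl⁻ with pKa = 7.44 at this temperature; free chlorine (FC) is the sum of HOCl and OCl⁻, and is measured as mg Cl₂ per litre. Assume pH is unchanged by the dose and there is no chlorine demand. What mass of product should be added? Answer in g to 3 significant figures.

448 g

Volume: 39,600 US gal × 3.785 L/gal = 149,886 L.
[OCl⁻]/[HOCl] = 10^(pH − pKa) = 10^(7.41 − 7.44) = 0.9333; fraction as HOCl = 1/(1 + 0.9333) = 0.5173.
Free chlorine required for 1.28 ppm HOCl: 1.28 / 0.5173 = 2.475 ppm.
FC to add: 2.475 − 0.3 = 2.175 mg/L as Cl₂.
Cl₂ equivalent: 2.175 mg/L × 149,886 L = 325.9 g.
Product at 72.7% available Cl: 325.9 / 0.727 = 448.3 g.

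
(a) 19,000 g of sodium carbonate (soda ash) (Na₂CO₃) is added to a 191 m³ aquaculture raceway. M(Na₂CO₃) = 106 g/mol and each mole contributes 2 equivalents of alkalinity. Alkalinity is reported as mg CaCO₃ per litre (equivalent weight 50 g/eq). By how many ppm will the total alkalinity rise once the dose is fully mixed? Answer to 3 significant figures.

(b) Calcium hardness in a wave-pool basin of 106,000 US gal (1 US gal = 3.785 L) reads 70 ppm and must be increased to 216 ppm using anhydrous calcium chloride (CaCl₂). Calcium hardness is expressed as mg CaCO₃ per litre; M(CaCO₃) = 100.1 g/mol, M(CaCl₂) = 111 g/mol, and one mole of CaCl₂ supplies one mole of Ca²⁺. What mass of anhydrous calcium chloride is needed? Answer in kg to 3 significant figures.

(a) 93.8 ppm; (b) 65.0 kg

(a) Volume: 191 m³ = 191,000 L.
(a) Moles of Na₂CO₃: 19,000 g ÷ 106 g/mol = 179.2 mol → 358.5 eq of alkalinity.
(a) As CaCO₃: 358.5 eq × 50 g/eq = 17,920 g.
(a) Rise: 17,920 g / 191,000 L × 1000 = 93.85 mg/L.

(b) Volume: 106,000 US gal × 3.785 L/gal = 401,210 L.
(b) Hardness to add: (216 − 70) = 146 mg/L as CaCO₃ × 401,210 L = 58,580 g as CaCO₃.
(b) Moles of Ca²⁺ (1 mol Ca²⁺ ≡ 1 mol CaCO₃): 58,580 / 100.1 g/mol = 585.2 mol.
(b) Mass of CaCl₂: 585.2 × 111 = 64,960 g.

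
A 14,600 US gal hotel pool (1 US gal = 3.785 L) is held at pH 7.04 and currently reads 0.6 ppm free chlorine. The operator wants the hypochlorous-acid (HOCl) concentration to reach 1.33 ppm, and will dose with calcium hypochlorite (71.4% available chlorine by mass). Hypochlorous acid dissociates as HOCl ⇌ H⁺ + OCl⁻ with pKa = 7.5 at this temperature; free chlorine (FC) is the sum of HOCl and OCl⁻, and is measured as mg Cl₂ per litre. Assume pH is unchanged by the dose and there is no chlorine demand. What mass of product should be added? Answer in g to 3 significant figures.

92.2 g

Volume: 14,600 US gal × 3.785 L/gal = 55,261 L.
[OCl⁻]/[HOCl] = 10^(pH − pKa) = 10^(7.04 − 7.5) = 0.3467; fraction as HOCl = 1/(1 + 0.3467) = 0.7425.
Free chlorine required for 1.33 ppm HOCl: 1.33 / 0.7425 = 1.791 ppm.
FC to add: 1.791 − 0.6 = 1.191 mg/L as Cl₂.
Cl₂ equivalent: 1.191 mg/L × 55,261 L = 65.82 g.
Product at 71.4% available Cl: 65.82 / 0.714 = 92.19 g.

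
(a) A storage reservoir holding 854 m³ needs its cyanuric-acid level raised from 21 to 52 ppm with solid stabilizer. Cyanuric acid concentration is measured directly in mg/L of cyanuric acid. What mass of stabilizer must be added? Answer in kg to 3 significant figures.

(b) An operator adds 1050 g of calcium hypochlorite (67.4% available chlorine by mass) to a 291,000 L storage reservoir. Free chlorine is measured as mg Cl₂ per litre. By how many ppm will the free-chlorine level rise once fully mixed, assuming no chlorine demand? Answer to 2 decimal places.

(a) 26.5 kg; (b) 2.43 ppm

(a) Volume: 854 m³ = 854,000 L.
(a) CYA to add: (52 − 21) = 31 mg/L × 854,000 L = 26,470 g cyanuric acid.

(b) Available chlorine delivered: 1050 g × 0.674 = 707.7 g as Cl₂.
(b) Concentration rise: 707.7 g / 291,000 L = 2.432 mg/L = 2.43 ppm.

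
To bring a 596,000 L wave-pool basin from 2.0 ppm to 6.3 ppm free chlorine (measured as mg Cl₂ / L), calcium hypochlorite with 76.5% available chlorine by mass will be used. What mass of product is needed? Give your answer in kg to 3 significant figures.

3.35 kg

Chlorine deficit: 6.3 − 2.0 = 4.3 ppm = 4.3 mg/L as Cl₂.
Cl₂ equivalent needed: 4.3 mg/L × 596,000 L = 2,563,000 mg = 2563 g.
Product at 76.5% available chlorine: 2563 / 0.765 = 3350 g.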